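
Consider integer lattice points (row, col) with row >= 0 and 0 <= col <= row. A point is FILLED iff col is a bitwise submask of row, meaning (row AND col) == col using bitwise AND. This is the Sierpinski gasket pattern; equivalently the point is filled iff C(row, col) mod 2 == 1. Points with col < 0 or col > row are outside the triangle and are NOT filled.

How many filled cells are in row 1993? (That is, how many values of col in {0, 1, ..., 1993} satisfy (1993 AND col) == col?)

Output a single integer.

1993 in binary = 11111001001
popcount(1993) = number of 1-bits in 11111001001 = 7
A col c satisfies (1993 AND c) == c iff every set bit of c is also set in 1993; each of the 7 set bits of 1993 can independently be on or off in c.
count = 2^7 = 128

Answer: 128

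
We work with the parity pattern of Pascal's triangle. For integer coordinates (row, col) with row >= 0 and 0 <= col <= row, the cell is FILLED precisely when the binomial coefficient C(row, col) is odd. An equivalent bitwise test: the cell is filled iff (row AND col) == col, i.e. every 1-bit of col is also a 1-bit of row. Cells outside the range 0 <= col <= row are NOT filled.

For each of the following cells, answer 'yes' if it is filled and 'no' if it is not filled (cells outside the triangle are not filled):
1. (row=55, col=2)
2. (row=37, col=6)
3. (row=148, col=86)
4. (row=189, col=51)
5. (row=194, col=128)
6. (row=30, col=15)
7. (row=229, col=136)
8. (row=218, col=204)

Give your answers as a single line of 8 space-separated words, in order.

(55,2): row=0b110111, col=0b10, row AND col = 0b10 = 2; 2 == 2 -> filled
(37,6): row=0b100101, col=0b110, row AND col = 0b100 = 4; 4 != 6 -> empty
(148,86): row=0b10010100, col=0b1010110, row AND col = 0b10100 = 20; 20 != 86 -> empty
(189,51): row=0b10111101, col=0b110011, row AND col = 0b110001 = 49; 49 != 51 -> empty
(194,128): row=0b11000010, col=0b10000000, row AND col = 0b10000000 = 128; 128 == 128 -> filled
(30,15): row=0b11110, col=0b1111, row AND col = 0b1110 = 14; 14 != 15 -> empty
(229,136): row=0b11100101, col=0b10001000, row AND col = 0b10000000 = 128; 128 != 136 -> empty
(218,204): row=0b11011010, col=0b11001100, row AND col = 0b11001000 = 200; 200 != 204 -> empty

Answer: yes no no no yes no no no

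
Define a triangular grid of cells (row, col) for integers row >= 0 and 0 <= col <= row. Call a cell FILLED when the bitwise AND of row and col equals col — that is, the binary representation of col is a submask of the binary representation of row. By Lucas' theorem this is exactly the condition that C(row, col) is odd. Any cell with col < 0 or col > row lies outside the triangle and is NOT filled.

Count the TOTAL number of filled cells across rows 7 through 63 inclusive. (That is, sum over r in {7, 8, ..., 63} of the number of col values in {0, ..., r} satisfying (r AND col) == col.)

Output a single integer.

r7=111 pc3: +8 =8
r8=1000 pc1: +2 =10
r9=1001 pc2: +4 =14
r10=1010 pc2: +4 =18
r11=1011 pc3: +8 =26
r12=1100 pc2: +4 =30
r13=1101 pc3: +8 =38
r14=1110 pc3: +8 =46
r15=1111 pc4: +16 =62
r16=10000 pc1: +2 =64
r17=10001 pc2: +4 =68
r18=10010 pc2: +4 =72
r19=10011 pc3: +8 =80
r20=10100 pc2: +4 =84
r21=10101 pc3: +8 =92
r22=10110 pc3: +8 =100
r23=10111 pc4: +16 =116
r24=11000 pc2: +4 =120
r25=11001 pc3: +8 =128
r26=11010 pc3: +8 =136
r27=11011 pc4: +16 =152
r28=11100 pc3: +8 =160
r29=11101 pc4: +16 =176
r30=11110 pc4: +16 =192
r31=11111 pc5: +32 =224
r32=100000 pc1: +2 =226
r33=100001 pc2: +4 =230
r34=100010 pc2: +4 =234
r35=100011 pc3: +8 =242
r36=100100 pc2: +4 =246
r37=100101 pc3: +8 =254
r38=100110 pc3: +8 =262
r39=100111 pc4: +16 =278
r40=101000 pc2: +4 =282
r41=101001 pc3: +8 =290
r42=101010 pc3: +8 =298
r43=101011 pc4: +16 =314
r44=101100 pc3: +8 =322
r45=101101 pc4: +16 =338
r46=101110 pc4: +16 =354
r47=101111 pc5: +32 =386
r48=110000 pc2: +4 =390
r49=110001 pc3: +8 =398
r50=110010 pc3: +8 =406
r51=110011 pc4: +16 =422
r52=110100 pc3: +8 =430
r53=110101 pc4: +16 =446
r54=110110 pc4: +16 =462
r55=110111 pc5: +32 =494
r56=111000 pc3: +8 =502
r57=111001 pc4: +16 =518
r58=111010 pc4: +16 =534
r59=111011 pc5: +32 =566
r60=111100 pc4: +16 =582
r61=111101 pc5: +32 =614
r62=111110 pc5: +32 =646
r63=111111 pc6: +64 =710

Answer: 710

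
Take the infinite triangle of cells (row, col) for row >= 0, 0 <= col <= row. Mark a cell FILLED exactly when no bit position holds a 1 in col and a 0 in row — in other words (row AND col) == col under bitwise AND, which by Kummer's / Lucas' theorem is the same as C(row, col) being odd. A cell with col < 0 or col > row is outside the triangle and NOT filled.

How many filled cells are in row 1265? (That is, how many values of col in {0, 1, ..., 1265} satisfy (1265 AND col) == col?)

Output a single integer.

1265 in binary = 10011110001
popcount(1265) = number of 1-bits in 10011110001 = 6
A col c satisfies (1265 AND c) == c iff every set bit of c is also set in 1265; each of the 6 set bits of 1265 can independently be on or off in c.
count = 2^6 = 64

Answer: 64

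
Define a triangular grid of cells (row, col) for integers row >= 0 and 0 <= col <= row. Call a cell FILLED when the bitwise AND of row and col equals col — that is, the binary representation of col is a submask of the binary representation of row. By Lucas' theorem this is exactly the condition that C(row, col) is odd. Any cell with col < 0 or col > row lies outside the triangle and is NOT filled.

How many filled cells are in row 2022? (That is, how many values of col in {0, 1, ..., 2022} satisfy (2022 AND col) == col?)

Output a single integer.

2022 in binary = 11111100110
popcount(2022) = number of 1-bits in 11111100110 = 8
A col c satisfies (2022 AND c) == c iff every set bit of c is also set in 2022; each of the 8 set bits of 2022 can independently be on or off in c.
count = 2^8 = 256

Answer: 256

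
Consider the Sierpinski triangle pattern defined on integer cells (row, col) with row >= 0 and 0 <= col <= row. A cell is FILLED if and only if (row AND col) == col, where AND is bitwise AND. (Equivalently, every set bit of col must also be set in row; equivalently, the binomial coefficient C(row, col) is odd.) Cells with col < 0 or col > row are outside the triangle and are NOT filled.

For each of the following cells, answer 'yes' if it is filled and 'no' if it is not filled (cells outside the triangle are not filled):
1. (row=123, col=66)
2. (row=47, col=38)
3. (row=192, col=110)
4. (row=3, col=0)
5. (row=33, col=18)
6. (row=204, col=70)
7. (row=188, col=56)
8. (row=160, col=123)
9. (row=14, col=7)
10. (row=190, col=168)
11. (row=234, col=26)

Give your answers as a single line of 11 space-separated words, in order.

Answer: yes yes no yes no no yes no no yes no

Derivation:
(123,66): row=0b1111011, col=0b1000010, row AND col = 0b1000010 = 66; 66 == 66 -> filled
(47,38): row=0b101111, col=0b100110, row AND col = 0b100110 = 38; 38 == 38 -> filled
(192,110): row=0b11000000, col=0b1101110, row AND col = 0b1000000 = 64; 64 != 110 -> empty
(3,0): row=0b11, col=0b0, row AND col = 0b0 = 0; 0 == 0 -> filled
(33,18): row=0b100001, col=0b10010, row AND col = 0b0 = 0; 0 != 18 -> empty
(204,70): row=0b11001100, col=0b1000110, row AND col = 0b1000100 = 68; 68 != 70 -> empty
(188,56): row=0b10111100, col=0b111000, row AND col = 0b111000 = 56; 56 == 56 -> filled
(160,123): row=0b10100000, col=0b1111011, row AND col = 0b100000 = 32; 32 != 123 -> empty
(14,7): row=0b1110, col=0b111, row AND col = 0b110 = 6; 6 != 7 -> empty
(190,168): row=0b10111110, col=0b10101000, row AND col = 0b10101000 = 168; 168 == 168 -> filled
(234,26): row=0b11101010, col=0b11010, row AND col = 0b1010 = 10; 10 != 26 -> empty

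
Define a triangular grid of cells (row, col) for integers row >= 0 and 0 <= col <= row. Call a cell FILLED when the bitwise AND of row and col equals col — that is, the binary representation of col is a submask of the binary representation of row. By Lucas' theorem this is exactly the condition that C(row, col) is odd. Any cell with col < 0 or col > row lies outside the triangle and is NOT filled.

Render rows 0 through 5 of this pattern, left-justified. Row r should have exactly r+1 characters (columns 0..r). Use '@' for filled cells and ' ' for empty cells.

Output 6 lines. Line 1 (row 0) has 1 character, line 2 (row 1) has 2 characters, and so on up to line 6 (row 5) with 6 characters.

r0=0: @
r1=1: @@
r2=10: @ @
r3=11: @@@@
r4=100: @   @
r5=101: @@  @@

Answer: @
@@
@ @
@@@@
@   @
@@  @@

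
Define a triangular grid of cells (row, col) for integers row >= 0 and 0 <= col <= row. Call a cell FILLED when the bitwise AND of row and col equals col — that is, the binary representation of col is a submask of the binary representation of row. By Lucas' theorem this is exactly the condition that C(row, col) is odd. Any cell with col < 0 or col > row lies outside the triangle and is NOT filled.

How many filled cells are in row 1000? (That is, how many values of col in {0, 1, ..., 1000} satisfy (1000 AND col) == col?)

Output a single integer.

Answer: 64

Derivation:
1000 in binary = 1111101000
popcount(1000) = number of 1-bits in 1111101000 = 6
A col c satisfies (1000 AND c) == c iff every set bit of c is also set in 1000; each of the 6 set bits of 1000 can independently be on or off in c.
count = 2^6 = 64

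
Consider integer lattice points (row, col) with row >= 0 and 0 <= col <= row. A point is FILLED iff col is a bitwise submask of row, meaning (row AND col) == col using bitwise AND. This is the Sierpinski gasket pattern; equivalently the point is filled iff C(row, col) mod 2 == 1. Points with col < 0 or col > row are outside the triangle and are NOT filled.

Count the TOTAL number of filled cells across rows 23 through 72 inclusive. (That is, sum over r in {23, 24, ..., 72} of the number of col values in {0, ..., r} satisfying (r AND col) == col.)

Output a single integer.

Answer: 668

Derivation:
r23=10111 pc4: +16 =16
r24=11000 pc2: +4 =20
r25=11001 pc3: +8 =28
r26=11010 pc3: +8 =36
r27=11011 pc4: +16 =52
r28=11100 pc3: +8 =60
r29=11101 pc4: +16 =76
r30=11110 pc4: +16 =92
r31=11111 pc5: +32 =124
r32=100000 pc1: +2 =126
r33=100001 pc2: +4 =130
r34=100010 pc2: +4 =134
r35=100011 pc3: +8 =142
r36=100100 pc2: +4 =146
r37=100101 pc3: +8 =154
r38=100110 pc3: +8 =162
r39=100111 pc4: +16 =178
r40=101000 pc2: +4 =182
r41=101001 pc3: +8 =190
r42=101010 pc3: +8 =198
r43=101011 pc4: +16 =214
r44=101100 pc3: +8 =222
r45=101101 pc4: +16 =238
r46=101110 pc4: +16 =254
r47=101111 pc5: +32 =286
r48=110000 pc2: +4 =290
r49=110001 pc3: +8 =298
r50=110010 pc3: +8 =306
r51=110011 pc4: +16 =322
r52=110100 pc3: +8 =330
r53=110101 pc4: +16 =346
r54=110110 pc4: +16 =362
r55=110111 pc5: +32 =394
r56=111000 pc3: +8 =402
r57=111001 pc4: +16 =418
r58=111010 pc4: +16 =434
r59=111011 pc5: +32 =466
r60=111100 pc4: +16 =482
r61=111101 pc5: +32 =514
r62=111110 pc5: +32 =546
r63=111111 pc6: +64 =610
r64=1000000 pc1: +2 =612
r65=1000001 pc2: +4 =616
r66=1000010 pc2: +4 =620
r67=1000011 pc3: +8 =628
r68=1000100 pc2: +4 =632
r69=1000101 pc3: +8 =640
r70=1000110 pc3: +8 =648
r71=1000111 pc4: +16 =664
r72=1001000 pc2: +4 =668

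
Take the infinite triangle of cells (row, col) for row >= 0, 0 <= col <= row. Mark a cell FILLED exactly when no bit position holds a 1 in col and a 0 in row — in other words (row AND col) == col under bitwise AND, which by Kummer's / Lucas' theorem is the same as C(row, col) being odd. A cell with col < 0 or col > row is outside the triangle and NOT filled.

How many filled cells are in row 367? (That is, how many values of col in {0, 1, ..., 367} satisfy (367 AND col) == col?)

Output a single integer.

367 in binary = 101101111
popcount(367) = number of 1-bits in 101101111 = 7
A col c satisfies (367 AND c) == c iff every set bit of c is also set in 367; each of the 7 set bits of 367 can independently be on or off in c.
count = 2^7 = 128

Answer: 128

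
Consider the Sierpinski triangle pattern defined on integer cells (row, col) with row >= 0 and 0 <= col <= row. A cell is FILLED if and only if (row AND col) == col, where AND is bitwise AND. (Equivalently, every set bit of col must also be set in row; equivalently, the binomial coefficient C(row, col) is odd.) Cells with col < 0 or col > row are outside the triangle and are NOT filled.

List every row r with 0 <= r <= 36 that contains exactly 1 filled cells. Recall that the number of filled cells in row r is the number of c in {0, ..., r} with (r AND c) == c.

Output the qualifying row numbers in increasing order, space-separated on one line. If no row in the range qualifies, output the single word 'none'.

Row r has 2^popcount(r) filled cells, so we need popcount(r) = log2(1) = 0.
Scan r = 0..36 and keep those with exactly 0 one-bits:
r=0=0 popcount=0 -> KEEP
r=1=1 popcount=1 -> skip
r=2=10 popcount=1 -> skip
r=3=11 popcount=2 -> skip
r=4=100 popcount=1 -> skip
r=5=101 popcount=2 -> skip
r=6=110 popcount=2 -> skip
r=7=111 popcount=3 -> skip
r=8=1000 popcount=1 -> skip
r=9=1001 popcount=2 -> skip
r=10=1010 popcount=2 -> skip
r=11=1011 popcount=3 -> skip
r=12=1100 popcount=2 -> skip
r=13=1101 popcount=3 -> skip
r=14=1110 popcount=3 -> skip
r=15=1111 popcount=4 -> skip
r=16=10000 popcount=1 -> skip
r=17=10001 popcount=2 -> skip
r=18=10010 popcount=2 -> skip
r=19=10011 popcount=3 -> skip
r=20=10100 popcount=2 -> skip
r=21=10101 popcount=3 -> skip
r=22=10110 popcount=3 -> skip
r=23=10111 popcount=4 -> skip
r=24=11000 popcount=2 -> skip
r=25=11001 popcount=3 -> skip
r=26=11010 popcount=3 -> skip
r=27=11011 popcount=4 -> skip
r=28=11100 popcount=3 -> skip
r=29=11101 popcount=4 -> skip
r=30=11110 popcount=4 -> skip
r=31=11111 popcount=5 -> skip
r=32=100000 popcount=1 -> skip
r=33=100001 popcount=2 -> skip
r=34=100010 popcount=2 -> skip
r=35=100011 popcount=3 -> skip
r=36=100100 popcount=2 -> skip
Kept rows: 0

Answer: 0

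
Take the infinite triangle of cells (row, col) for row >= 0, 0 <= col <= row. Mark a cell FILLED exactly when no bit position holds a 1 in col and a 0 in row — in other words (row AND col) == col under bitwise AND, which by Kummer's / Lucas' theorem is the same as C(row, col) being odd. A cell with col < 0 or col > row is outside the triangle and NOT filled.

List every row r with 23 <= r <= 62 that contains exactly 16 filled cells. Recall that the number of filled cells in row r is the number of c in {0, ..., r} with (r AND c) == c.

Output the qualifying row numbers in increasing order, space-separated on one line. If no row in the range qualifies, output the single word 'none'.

Row r has 2^popcount(r) filled cells, so we need popcount(r) = log2(16) = 4.
Scan r = 23..62 and keep those with exactly 4 one-bits:
r=23=10111 popcount=4 -> KEEP
r=24=11000 popcount=2 -> skip
r=25=11001 popcount=3 -> skip
r=26=11010 popcount=3 -> skip
r=27=11011 popcount=4 -> KEEP
r=28=11100 popcount=3 -> skip
r=29=11101 popcount=4 -> KEEP
r=30=11110 popcount=4 -> KEEP
r=31=11111 popcount=5 -> skip
r=32=100000 popcount=1 -> skip
r=33=100001 popcount=2 -> skip
r=34=100010 popcount=2 -> skip
r=35=100011 popcount=3 -> skip
r=36=100100 popcount=2 -> skip
r=37=100101 popcount=3 -> skip
r=38=100110 popcount=3 -> skip
r=39=100111 popcount=4 -> KEEP
r=40=101000 popcount=2 -> skip
r=41=101001 popcount=3 -> skip
r=42=101010 popcount=3 -> skip
r=43=101011 popcount=4 -> KEEP
r=44=101100 popcount=3 -> skip
r=45=101101 popcount=4 -> KEEP
r=46=101110 popcount=4 -> KEEP
r=47=101111 popcount=5 -> skip
r=48=110000 popcount=2 -> skip
r=49=110001 popcount=3 -> skip
r=50=110010 popcount=3 -> skip
r=51=110011 popcount=4 -> KEEP
r=52=110100 popcount=3 -> skip
r=53=110101 popcount=4 -> KEEP
r=54=110110 popcount=4 -> KEEP
r=55=110111 popcount=5 -> skip
r=56=111000 popcount=3 -> skip
r=57=111001 popcount=4 -> KEEP
r=58=111010 popcount=4 -> KEEP
r=59=111011 popcount=5 -> skip
r=60=111100 popcount=4 -> KEEP
r=61=111101 popcount=5 -> skip
r=62=111110 popcount=5 -> skip
Kept rows: 23 27 29 30 39 43 45 46 51 53 54 57 58 60

Answer: 23 27 29 30 39 43 45 46 51 53 54 57 58 60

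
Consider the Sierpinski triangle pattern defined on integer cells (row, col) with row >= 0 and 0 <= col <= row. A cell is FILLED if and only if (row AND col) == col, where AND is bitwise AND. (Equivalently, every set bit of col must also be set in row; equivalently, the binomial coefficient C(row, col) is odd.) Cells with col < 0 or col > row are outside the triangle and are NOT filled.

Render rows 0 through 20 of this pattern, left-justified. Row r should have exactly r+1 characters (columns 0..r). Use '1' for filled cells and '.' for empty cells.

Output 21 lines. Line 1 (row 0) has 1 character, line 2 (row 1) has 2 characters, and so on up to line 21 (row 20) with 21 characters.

Answer: 1
11
1.1
1111
1...1
11..11
1.1.1.1
11111111
1.......1
11......11
1.1.....1.1
1111....1111
1...1...1...1
11..11..11..11
1.1.1.1.1.1.1.1
1111111111111111
1...............1
11..............11
1.1.............1.1
1111............1111
1...1...........1...1

Derivation:
r0=0: 1
r1=1: 11
r2=10: 1.1
r3=11: 1111
r4=100: 1...1
r5=101: 11..11
r6=110: 1.1.1.1
r7=111: 11111111
r8=1000: 1.......1
r9=1001: 11......11
r10=1010: 1.1.....1.1
r11=1011: 1111....1111
r12=1100: 1...1...1...1
r13=1101: 11..11..11..11
r14=1110: 1.1.1.1.1.1.1.1
r15=1111: 1111111111111111
r16=10000: 1...............1
r17=10001: 11..............11
r18=10010: 1.1.............1.1
r19=10011: 1111............1111
r20=10100: 1...1...........1...1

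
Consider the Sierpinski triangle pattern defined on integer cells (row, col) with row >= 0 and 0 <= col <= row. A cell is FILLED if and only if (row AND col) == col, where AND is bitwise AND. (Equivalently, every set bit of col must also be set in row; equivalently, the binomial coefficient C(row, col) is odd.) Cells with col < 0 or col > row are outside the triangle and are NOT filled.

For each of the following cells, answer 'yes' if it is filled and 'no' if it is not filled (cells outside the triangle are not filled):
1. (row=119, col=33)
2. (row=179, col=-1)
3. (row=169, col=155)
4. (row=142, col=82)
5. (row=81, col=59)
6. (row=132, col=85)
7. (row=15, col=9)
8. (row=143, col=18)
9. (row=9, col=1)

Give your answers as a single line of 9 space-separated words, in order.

Answer: yes no no no no no yes no yes

Derivation:
(119,33): row=0b1110111, col=0b100001, row AND col = 0b100001 = 33; 33 == 33 -> filled
(179,-1): col outside [0, 179] -> not filled
(169,155): row=0b10101001, col=0b10011011, row AND col = 0b10001001 = 137; 137 != 155 -> empty
(142,82): row=0b10001110, col=0b1010010, row AND col = 0b10 = 2; 2 != 82 -> empty
(81,59): row=0b1010001, col=0b111011, row AND col = 0b10001 = 17; 17 != 59 -> empty
(132,85): row=0b10000100, col=0b1010101, row AND col = 0b100 = 4; 4 != 85 -> empty
(15,9): row=0b1111, col=0b1001, row AND col = 0b1001 = 9; 9 == 9 -> filled
(143,18): row=0b10001111, col=0b10010, row AND col = 0b10 = 2; 2 != 18 -> empty
(9,1): row=0b1001, col=0b1, row AND col = 0b1 = 1; 1 == 1 -> filled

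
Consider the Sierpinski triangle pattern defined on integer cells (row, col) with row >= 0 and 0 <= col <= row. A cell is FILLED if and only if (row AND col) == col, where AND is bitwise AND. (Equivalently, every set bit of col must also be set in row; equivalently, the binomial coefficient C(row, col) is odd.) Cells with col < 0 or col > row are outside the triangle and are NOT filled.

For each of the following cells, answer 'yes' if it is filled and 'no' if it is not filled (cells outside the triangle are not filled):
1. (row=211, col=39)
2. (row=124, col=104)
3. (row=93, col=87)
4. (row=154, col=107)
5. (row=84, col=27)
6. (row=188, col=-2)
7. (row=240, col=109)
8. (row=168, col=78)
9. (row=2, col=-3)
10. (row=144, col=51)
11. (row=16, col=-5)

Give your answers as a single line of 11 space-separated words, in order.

Answer: no yes no no no no no no no no no

Derivation:
(211,39): row=0b11010011, col=0b100111, row AND col = 0b11 = 3; 3 != 39 -> empty
(124,104): row=0b1111100, col=0b1101000, row AND col = 0b1101000 = 104; 104 == 104 -> filled
(93,87): row=0b1011101, col=0b1010111, row AND col = 0b1010101 = 85; 85 != 87 -> empty
(154,107): row=0b10011010, col=0b1101011, row AND col = 0b1010 = 10; 10 != 107 -> empty
(84,27): row=0b1010100, col=0b11011, row AND col = 0b10000 = 16; 16 != 27 -> empty
(188,-2): col outside [0, 188] -> not filled
(240,109): row=0b11110000, col=0b1101101, row AND col = 0b1100000 = 96; 96 != 109 -> empty
(168,78): row=0b10101000, col=0b1001110, row AND col = 0b1000 = 8; 8 != 78 -> empty
(2,-3): col outside [0, 2] -> not filled
(144,51): row=0b10010000, col=0b110011, row AND col = 0b10000 = 16; 16 != 51 -> empty
(16,-5): col outside [0, 16] -> not filled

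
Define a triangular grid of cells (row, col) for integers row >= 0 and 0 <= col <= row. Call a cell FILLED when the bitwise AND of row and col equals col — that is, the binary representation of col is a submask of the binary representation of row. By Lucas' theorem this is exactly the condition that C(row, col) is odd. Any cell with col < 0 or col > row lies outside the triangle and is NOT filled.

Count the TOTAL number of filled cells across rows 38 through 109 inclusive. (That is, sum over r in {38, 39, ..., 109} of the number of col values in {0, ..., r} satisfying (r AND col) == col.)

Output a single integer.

r38=100110 pc3: +8 =8
r39=100111 pc4: +16 =24
r40=101000 pc2: +4 =28
r41=101001 pc3: +8 =36
r42=101010 pc3: +8 =44
r43=101011 pc4: +16 =60
r44=101100 pc3: +8 =68
r45=101101 pc4: +16 =84
r46=101110 pc4: +16 =100
r47=101111 pc5: +32 =132
r48=110000 pc2: +4 =136
r49=110001 pc3: +8 =144
r50=110010 pc3: +8 =152
r51=110011 pc4: +16 =168
r52=110100 pc3: +8 =176
r53=110101 pc4: +16 =192
r54=110110 pc4: +16 =208
r55=110111 pc5: +32 =240
r56=111000 pc3: +8 =248
r57=111001 pc4: +16 =264
r58=111010 pc4: +16 =280
r59=111011 pc5: +32 =312
r60=111100 pc4: +16 =328
r61=111101 pc5: +32 =360
r62=111110 pc5: +32 =392
r63=111111 pc6: +64 =456
r64=1000000 pc1: +2 =458
r65=1000001 pc2: +4 =462
r66=1000010 pc2: +4 =466
r67=1000011 pc3: +8 =474
r68=1000100 pc2: +4 =478
r69=1000101 pc3: +8 =486
r70=1000110 pc3: +8 =494
r71=1000111 pc4: +16 =510
r72=1001000 pc2: +4 =514
r73=1001001 pc3: +8 =522
r74=1001010 pc3: +8 =530
r75=1001011 pc4: +16 =546
r76=1001100 pc3: +8 =554
r77=1001101 pc4: +16 =570
r78=1001110 pc4: +16 =586
r79=1001111 pc5: +32 =618
r80=1010000 pc2: +4 =622
r81=1010001 pc3: +8 =630
r82=1010010 pc3: +8 =638
r83=1010011 pc4: +16 =654
r84=1010100 pc3: +8 =662
r85=1010101 pc4: +16 =678
r86=1010110 pc4: +16 =694
r87=1010111 pc5: +32 =726
r88=1011000 pc3: +8 =734
r89=1011001 pc4: +16 =750
r90=1011010 pc4: +16 =766
r91=1011011 pc5: +32 =798
r92=1011100 pc4: +16 =814
r93=1011101 pc5: +32 =846
r94=1011110 pc5: +32 =878
r95=1011111 pc6: +64 =942
r96=1100000 pc2: +4 =946
r97=1100001 pc3: +8 =954
r98=1100010 pc3: +8 =962
r99=1100011 pc4: +16 =978
r100=1100100 pc3: +8 =986
r101=1100101 pc4: +16 =1002
r102=1100110 pc4: +16 =1018
r103=1100111 pc5: +32 =1050
r104=1101000 pc3: +8 =1058
r105=1101001 pc4: +16 =1074
r106=1101010 pc4: +16 =1090
r107=1101011 pc5: +32 =1122
r108=1101100 pc4: +16 =1138
r109=1101101 pc5: +32 =1170

Answer: 1170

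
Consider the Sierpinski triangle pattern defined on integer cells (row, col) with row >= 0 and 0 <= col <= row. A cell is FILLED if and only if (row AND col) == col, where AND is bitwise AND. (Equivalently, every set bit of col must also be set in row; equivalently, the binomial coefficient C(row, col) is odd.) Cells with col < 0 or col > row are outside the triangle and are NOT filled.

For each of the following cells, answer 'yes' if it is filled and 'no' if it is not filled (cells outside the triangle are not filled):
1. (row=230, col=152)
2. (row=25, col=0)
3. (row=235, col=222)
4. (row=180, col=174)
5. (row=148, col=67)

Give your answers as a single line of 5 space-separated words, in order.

(230,152): row=0b11100110, col=0b10011000, row AND col = 0b10000000 = 128; 128 != 152 -> empty
(25,0): row=0b11001, col=0b0, row AND col = 0b0 = 0; 0 == 0 -> filled
(235,222): row=0b11101011, col=0b11011110, row AND col = 0b11001010 = 202; 202 != 222 -> empty
(180,174): row=0b10110100, col=0b10101110, row AND col = 0b10100100 = 164; 164 != 174 -> empty
(148,67): row=0b10010100, col=0b1000011, row AND col = 0b0 = 0; 0 != 67 -> empty

Answer: no yes no no no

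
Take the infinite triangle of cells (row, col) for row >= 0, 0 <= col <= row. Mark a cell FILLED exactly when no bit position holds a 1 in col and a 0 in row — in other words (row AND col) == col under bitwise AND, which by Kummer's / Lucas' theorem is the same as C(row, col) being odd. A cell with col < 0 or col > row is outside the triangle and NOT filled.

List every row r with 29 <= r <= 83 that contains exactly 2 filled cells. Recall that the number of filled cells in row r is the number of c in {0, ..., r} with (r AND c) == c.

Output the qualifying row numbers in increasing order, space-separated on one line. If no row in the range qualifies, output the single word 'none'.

Answer: 32 64

Derivation:
Row r has 2^popcount(r) filled cells, so we need popcount(r) = log2(2) = 1.
Scan r = 29..83 and keep those with exactly 1 one-bits:
r=29=11101 popcount=4 -> skip
r=30=11110 popcount=4 -> skip
r=31=11111 popcount=5 -> skip
r=32=100000 popcount=1 -> KEEP
r=33=100001 popcount=2 -> skip
r=34=100010 popcount=2 -> skip
r=35=100011 popcount=3 -> skip
r=36=100100 popcount=2 -> skip
r=37=100101 popcount=3 -> skip
r=38=100110 popcount=3 -> skip
r=39=100111 popcount=4 -> skip
r=40=101000 popcount=2 -> skip
r=41=101001 popcount=3 -> skip
r=42=101010 popcount=3 -> skip
r=43=101011 popcount=4 -> skip
r=44=101100 popcount=3 -> skip
r=45=101101 popcount=4 -> skip
r=46=101110 popcount=4 -> skip
r=47=101111 popcount=5 -> skip
r=48=110000 popcount=2 -> skip
r=49=110001 popcount=3 -> skip
r=50=110010 popcount=3 -> skip
r=51=110011 popcount=4 -> skip
r=52=110100 popcount=3 -> skip
r=53=110101 popcount=4 -> skip
r=54=110110 popcount=4 -> skip
r=55=110111 popcount=5 -> skip
r=56=111000 popcount=3 -> skip
r=57=111001 popcount=4 -> skip
r=58=111010 popcount=4 -> skip
r=59=111011 popcount=5 -> skip
r=60=111100 popcount=4 -> skip
r=61=111101 popcount=5 -> skip
r=62=111110 popcount=5 -> skip
r=63=111111 popcount=6 -> skip
r=64=1000000 popcount=1 -> KEEP
r=65=1000001 popcount=2 -> skip
r=66=1000010 popcount=2 -> skip
r=67=1000011 popcount=3 -> skip
r=68=1000100 popcount=2 -> skip
r=69=1000101 popcount=3 -> skip
r=70=1000110 popcount=3 -> skip
r=71=1000111 popcount=4 -> skip
r=72=1001000 popcount=2 -> skip
r=73=1001001 popcount=3 -> skip
r=74=1001010 popcount=3 -> skip
r=75=1001011 popcount=4 -> skip
r=76=1001100 popcount=3 -> skip
r=77=1001101 popcount=4 -> skip
r=78=1001110 popcount=4 -> skip
r=79=1001111 popcount=5 -> skip
r=80=1010000 popcount=2 -> skip
r=81=1010001 popcount=3 -> skip
r=82=1010010 popcount=3 -> skip
r=83=1010011 popcount=4 -> skip
Kept rows: 32 64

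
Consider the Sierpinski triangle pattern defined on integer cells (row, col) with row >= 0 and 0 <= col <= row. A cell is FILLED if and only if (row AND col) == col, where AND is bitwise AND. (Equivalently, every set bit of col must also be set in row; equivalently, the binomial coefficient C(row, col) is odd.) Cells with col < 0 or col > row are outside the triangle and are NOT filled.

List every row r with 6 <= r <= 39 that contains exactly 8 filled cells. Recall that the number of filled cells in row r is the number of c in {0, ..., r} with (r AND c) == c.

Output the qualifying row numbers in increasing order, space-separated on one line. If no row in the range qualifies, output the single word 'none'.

Row r has 2^popcount(r) filled cells, so we need popcount(r) = log2(8) = 3.
Scan r = 6..39 and keep those with exactly 3 one-bits:
r=6=110 popcount=2 -> skip
r=7=111 popcount=3 -> KEEP
r=8=1000 popcount=1 -> skip
r=9=1001 popcount=2 -> skip
r=10=1010 popcount=2 -> skip
r=11=1011 popcount=3 -> KEEP
r=12=1100 popcount=2 -> skip
r=13=1101 popcount=3 -> KEEP
r=14=1110 popcount=3 -> KEEP
r=15=1111 popcount=4 -> skip
r=16=10000 popcount=1 -> skip
r=17=10001 popcount=2 -> skip
r=18=10010 popcount=2 -> skip
r=19=10011 popcount=3 -> KEEP
r=20=10100 popcount=2 -> skip
r=21=10101 popcount=3 -> KEEP
r=22=10110 popcount=3 -> KEEP
r=23=10111 popcount=4 -> skip
r=24=11000 popcount=2 -> skip
r=25=11001 popcount=3 -> KEEP
r=26=11010 popcount=3 -> KEEP
r=27=11011 popcount=4 -> skip
r=28=11100 popcount=3 -> KEEP
r=29=11101 popcount=4 -> skip
r=30=11110 popcount=4 -> skip
r=31=11111 popcount=5 -> skip
r=32=100000 popcount=1 -> skip
r=33=100001 popcount=2 -> skip
r=34=100010 popcount=2 -> skip
r=35=100011 popcount=3 -> KEEP
r=36=100100 popcount=2 -> skip
r=37=100101 popcount=3 -> KEEP
r=38=100110 popcount=3 -> KEEP
r=39=100111 popcount=4 -> skip
Kept rows: 7 11 13 14 19 21 22 25 26 28 35 37 38

Answer: 7 11 13 14 19 21 22 25 26 28 35 37 38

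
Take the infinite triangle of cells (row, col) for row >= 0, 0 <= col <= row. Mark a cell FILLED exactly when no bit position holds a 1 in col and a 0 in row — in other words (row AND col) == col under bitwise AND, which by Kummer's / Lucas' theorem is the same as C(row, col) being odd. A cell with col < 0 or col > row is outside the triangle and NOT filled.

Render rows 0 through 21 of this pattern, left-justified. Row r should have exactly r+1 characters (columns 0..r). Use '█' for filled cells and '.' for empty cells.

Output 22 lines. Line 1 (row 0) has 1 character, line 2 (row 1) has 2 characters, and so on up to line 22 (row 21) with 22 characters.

r0=0: █
r1=1: ██
r2=10: █.█
r3=11: ████
r4=100: █...█
r5=101: ██..██
r6=110: █.█.█.█
r7=111: ████████
r8=1000: █.......█
r9=1001: ██......██
r10=1010: █.█.....█.█
r11=1011: ████....████
r12=1100: █...█...█...█
r13=1101: ██..██..██..██
r14=1110: █.█.█.█.█.█.█.█
r15=1111: ████████████████
r16=10000: █...............█
r17=10001: ██..............██
r18=10010: █.█.............█.█
r19=10011: ████............████
r20=10100: █...█...........█...█
r21=10101: ██..██..........██..██

Answer: █
██
█.█
████
█...█
██..██
█.█.█.█
████████
█.......█
██......██
█.█.....█.█
████....████
█...█...█...█
██..██..██..██
█.█.█.█.█.█.█.█
████████████████
█...............█
██..............██
█.█.............█.█
████............████
█...█...........█...█
██..██..........██..██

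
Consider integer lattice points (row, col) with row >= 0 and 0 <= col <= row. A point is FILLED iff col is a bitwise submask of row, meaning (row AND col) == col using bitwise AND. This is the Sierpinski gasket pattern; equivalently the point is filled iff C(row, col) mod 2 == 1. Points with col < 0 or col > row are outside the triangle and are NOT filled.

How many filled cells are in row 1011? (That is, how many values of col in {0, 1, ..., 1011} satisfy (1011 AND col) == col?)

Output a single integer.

Answer: 256

Derivation:
1011 in binary = 1111110011
popcount(1011) = number of 1-bits in 1111110011 = 8
A col c satisfies (1011 AND c) == c iff every set bit of c is also set in 1011; each of the 8 set bits of 1011 can independently be on or off in c.
count = 2^8 = 256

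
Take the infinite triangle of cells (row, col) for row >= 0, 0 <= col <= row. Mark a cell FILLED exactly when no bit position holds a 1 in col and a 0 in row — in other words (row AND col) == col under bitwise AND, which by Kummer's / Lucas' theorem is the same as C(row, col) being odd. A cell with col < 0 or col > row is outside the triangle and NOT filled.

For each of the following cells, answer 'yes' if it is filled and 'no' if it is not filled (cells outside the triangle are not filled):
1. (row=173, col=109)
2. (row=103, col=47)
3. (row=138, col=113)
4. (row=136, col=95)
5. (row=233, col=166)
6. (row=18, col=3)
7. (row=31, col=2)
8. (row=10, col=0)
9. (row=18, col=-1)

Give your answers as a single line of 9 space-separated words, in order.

(173,109): row=0b10101101, col=0b1101101, row AND col = 0b101101 = 45; 45 != 109 -> empty
(103,47): row=0b1100111, col=0b101111, row AND col = 0b100111 = 39; 39 != 47 -> empty
(138,113): row=0b10001010, col=0b1110001, row AND col = 0b0 = 0; 0 != 113 -> empty
(136,95): row=0b10001000, col=0b1011111, row AND col = 0b1000 = 8; 8 != 95 -> empty
(233,166): row=0b11101001, col=0b10100110, row AND col = 0b10100000 = 160; 160 != 166 -> empty
(18,3): row=0b10010, col=0b11, row AND col = 0b10 = 2; 2 != 3 -> empty
(31,2): row=0b11111, col=0b10, row AND col = 0b10 = 2; 2 == 2 -> filled
(10,0): row=0b1010, col=0b0, row AND col = 0b0 = 0; 0 == 0 -> filled
(18,-1): col outside [0, 18] -> not filled

Answer: no no no no no no yes yes no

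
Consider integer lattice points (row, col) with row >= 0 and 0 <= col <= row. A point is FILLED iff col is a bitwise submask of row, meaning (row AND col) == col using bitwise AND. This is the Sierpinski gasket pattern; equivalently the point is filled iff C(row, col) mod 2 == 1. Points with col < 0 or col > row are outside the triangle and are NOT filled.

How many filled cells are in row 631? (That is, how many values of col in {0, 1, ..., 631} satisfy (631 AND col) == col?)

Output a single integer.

Answer: 128

Derivation:
631 in binary = 1001110111
popcount(631) = number of 1-bits in 1001110111 = 7
A col c satisfies (631 AND c) == c iff every set bit of c is also set in 631; each of the 7 set bits of 631 can independently be on or off in c.
count = 2^7 = 128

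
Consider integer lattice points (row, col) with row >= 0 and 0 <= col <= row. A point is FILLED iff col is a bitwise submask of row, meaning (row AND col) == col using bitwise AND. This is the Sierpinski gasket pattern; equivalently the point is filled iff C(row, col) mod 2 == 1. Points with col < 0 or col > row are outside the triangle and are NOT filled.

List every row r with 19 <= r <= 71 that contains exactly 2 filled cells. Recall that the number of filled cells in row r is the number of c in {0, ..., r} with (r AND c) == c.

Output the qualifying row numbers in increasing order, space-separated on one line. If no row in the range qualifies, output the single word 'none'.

Row r has 2^popcount(r) filled cells, so we need popcount(r) = log2(2) = 1.
Scan r = 19..71 and keep those with exactly 1 one-bits:
r=19=10011 popcount=3 -> skip
r=20=10100 popcount=2 -> skip
r=21=10101 popcount=3 -> skip
r=22=10110 popcount=3 -> skip
r=23=10111 popcount=4 -> skip
r=24=11000 popcount=2 -> skip
r=25=11001 popcount=3 -> skip
r=26=11010 popcount=3 -> skip
r=27=11011 popcount=4 -> skip
r=28=11100 popcount=3 -> skip
r=29=11101 popcount=4 -> skip
r=30=11110 popcount=4 -> skip
r=31=11111 popcount=5 -> skip
r=32=100000 popcount=1 -> KEEP
r=33=100001 popcount=2 -> skip
r=34=100010 popcount=2 -> skip
r=35=100011 popcount=3 -> skip
r=36=100100 popcount=2 -> skip
r=37=100101 popcount=3 -> skip
r=38=100110 popcount=3 -> skip
r=39=100111 popcount=4 -> skip
r=40=101000 popcount=2 -> skip
r=41=101001 popcount=3 -> skip
r=42=101010 popcount=3 -> skip
r=43=101011 popcount=4 -> skip
r=44=101100 popcount=3 -> skip
r=45=101101 popcount=4 -> skip
r=46=101110 popcount=4 -> skip
r=47=101111 popcount=5 -> skip
r=48=110000 popcount=2 -> skip
r=49=110001 popcount=3 -> skip
r=50=110010 popcount=3 -> skip
r=51=110011 popcount=4 -> skip
r=52=110100 popcount=3 -> skip
r=53=110101 popcount=4 -> skip
r=54=110110 popcount=4 -> skip
r=55=110111 popcount=5 -> skip
r=56=111000 popcount=3 -> skip
r=57=111001 popcount=4 -> skip
r=58=111010 popcount=4 -> skip
r=59=111011 popcount=5 -> skip
r=60=111100 popcount=4 -> skip
r=61=111101 popcount=5 -> skip
r=62=111110 popcount=5 -> skip
r=63=111111 popcount=6 -> skip
r=64=1000000 popcount=1 -> KEEP
r=65=1000001 popcount=2 -> skip
r=66=1000010 popcount=2 -> skip
r=67=1000011 popcount=3 -> skip
r=68=1000100 popcount=2 -> skip
r=69=1000101 popcount=3 -> skip
r=70=1000110 popcount=3 -> skip
r=71=1000111 popcount=4 -> skip
Kept rows: 32 64

Answer: 32 64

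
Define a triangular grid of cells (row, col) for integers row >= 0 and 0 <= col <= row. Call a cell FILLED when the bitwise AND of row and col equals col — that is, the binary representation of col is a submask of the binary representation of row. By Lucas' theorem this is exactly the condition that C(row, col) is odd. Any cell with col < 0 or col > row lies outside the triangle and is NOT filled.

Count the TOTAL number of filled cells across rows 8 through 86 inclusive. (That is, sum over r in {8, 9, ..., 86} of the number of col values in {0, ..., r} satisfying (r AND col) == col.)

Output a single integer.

Answer: 940

Derivation:
r8=1000 pc1: +2 =2
r9=1001 pc2: +4 =6
r10=1010 pc2: +4 =10
r11=1011 pc3: +8 =18
r12=1100 pc2: +4 =22
r13=1101 pc3: +8 =30
r14=1110 pc3: +8 =38
r15=1111 pc4: +16 =54
r16=10000 pc1: +2 =56
r17=10001 pc2: +4 =60
r18=10010 pc2: +4 =64
r19=10011 pc3: +8 =72
r20=10100 pc2: +4 =76
r21=10101 pc3: +8 =84
r22=10110 pc3: +8 =92
r23=10111 pc4: +16 =108
r24=11000 pc2: +4 =112
r25=11001 pc3: +8 =120
r26=11010 pc3: +8 =128
r27=11011 pc4: +16 =144
r28=11100 pc3: +8 =152
r29=11101 pc4: +16 =168
r30=11110 pc4: +16 =184
r31=11111 pc5: +32 =216
r32=100000 pc1: +2 =218
r33=100001 pc2: +4 =222
r34=100010 pc2: +4 =226
r35=100011 pc3: +8 =234
r36=100100 pc2: +4 =238
r37=100101 pc3: +8 =246
r38=100110 pc3: +8 =254
r39=100111 pc4: +16 =270
r40=101000 pc2: +4 =274
r41=101001 pc3: +8 =282
r42=101010 pc3: +8 =290
r43=101011 pc4: +16 =306
r44=101100 pc3: +8 =314
r45=101101 pc4: +16 =330
r46=101110 pc4: +16 =346
r47=101111 pc5: +32 =378
r48=110000 pc2: +4 =382
r49=110001 pc3: +8 =390
r50=110010 pc3: +8 =398
r51=110011 pc4: +16 =414
r52=110100 pc3: +8 =422
r53=110101 pc4: +16 =438
r54=110110 pc4: +16 =454
r55=110111 pc5: +32 =486
r56=111000 pc3: +8 =494
r57=111001 pc4: +16 =510
r58=111010 pc4: +16 =526
r59=111011 pc5: +32 =558
r60=111100 pc4: +16 =574
r61=111101 pc5: +32 =606
r62=111110 pc5: +32 =638
r63=111111 pc6: +64 =702
r64=1000000 pc1: +2 =704
r65=1000001 pc2: +4 =708
r66=1000010 pc2: +4 =712
r67=1000011 pc3: +8 =720
r68=1000100 pc2: +4 =724
r69=1000101 pc3: +8 =732
r70=1000110 pc3: +8 =740
r71=1000111 pc4: +16 =756
r72=1001000 pc2: +4 =760
r73=1001001 pc3: +8 =768
r74=1001010 pc3: +8 =776
r75=1001011 pc4: +16 =792
r76=1001100 pc3: +8 =800
r77=1001101 pc4: +16 =816
r78=1001110 pc4: +16 =832
r79=1001111 pc5: +32 =864
r80=1010000 pc2: +4 =868
r81=1010001 pc3: +8 =876
r82=1010010 pc3: +8 =884
r83=1010011 pc4: +16 =900
r84=1010100 pc3: +8 =908
r85=1010101 pc4: +16 =924
r86=1010110 pc4: +16 =940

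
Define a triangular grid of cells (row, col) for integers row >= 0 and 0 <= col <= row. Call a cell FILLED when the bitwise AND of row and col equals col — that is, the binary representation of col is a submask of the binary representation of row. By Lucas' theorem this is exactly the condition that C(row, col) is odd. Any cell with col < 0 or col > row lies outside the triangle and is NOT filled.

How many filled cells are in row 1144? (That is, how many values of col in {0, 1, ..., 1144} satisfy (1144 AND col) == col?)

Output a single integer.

Answer: 32

Derivation:
1144 in binary = 10001111000
popcount(1144) = number of 1-bits in 10001111000 = 5
A col c satisfies (1144 AND c) == c iff every set bit of c is also set in 1144; each of the 5 set bits of 1144 can independently be on or off in c.
count = 2^5 = 32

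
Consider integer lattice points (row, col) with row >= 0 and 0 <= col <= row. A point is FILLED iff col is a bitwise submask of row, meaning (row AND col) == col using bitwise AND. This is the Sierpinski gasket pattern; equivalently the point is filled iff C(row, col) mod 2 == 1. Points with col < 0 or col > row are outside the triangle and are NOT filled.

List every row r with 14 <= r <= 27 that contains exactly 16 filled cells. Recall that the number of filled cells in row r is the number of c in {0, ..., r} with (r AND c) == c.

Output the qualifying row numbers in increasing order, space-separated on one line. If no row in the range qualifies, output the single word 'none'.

Answer: 15 23 27

Derivation:
Row r has 2^popcount(r) filled cells, so we need popcount(r) = log2(16) = 4.
Scan r = 14..27 and keep those with exactly 4 one-bits:
r=14=1110 popcount=3 -> skip
r=15=1111 popcount=4 -> KEEP
r=16=10000 popcount=1 -> skip
r=17=10001 popcount=2 -> skip
r=18=10010 popcount=2 -> skip
r=19=10011 popcount=3 -> skip
r=20=10100 popcount=2 -> skip
r=21=10101 popcount=3 -> skip
r=22=10110 popcount=3 -> skip
r=23=10111 popcount=4 -> KEEP
r=24=11000 popcount=2 -> skip
r=25=11001 popcount=3 -> skip
r=26=11010 popcount=3 -> skip
r=27=11011 popcount=4 -> KEEP
Kept rows: 15 23 27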